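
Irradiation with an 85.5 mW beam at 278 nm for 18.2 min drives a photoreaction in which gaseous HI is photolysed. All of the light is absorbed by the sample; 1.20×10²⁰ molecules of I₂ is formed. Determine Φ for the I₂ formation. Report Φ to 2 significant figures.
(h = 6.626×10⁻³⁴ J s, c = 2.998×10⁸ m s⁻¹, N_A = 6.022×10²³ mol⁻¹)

Φ = 0.92

Product: 1.20×10²⁰ / 6.022×10²³ = 1.993×10⁻⁴ mol.
Photon energy at 278 nm: hc/λ = (6.626×10⁻³⁴)(2.998×10⁸)/(278×10⁻⁹) = 7.146×10⁻¹⁹ J.
Energy delivered: (85.5 mW)(1092 s) = 93.37 J.
Photons incident: 93.37 / 7.146×10⁻¹⁹ = 1.307×10²⁰, i.e. 1.307×10²⁰/6.022×10²³ = 2.170×10⁻⁴ mol.
Φ = 1.993×10⁻⁴ mol / 2.170×10⁻⁴ mol photons = 0.92.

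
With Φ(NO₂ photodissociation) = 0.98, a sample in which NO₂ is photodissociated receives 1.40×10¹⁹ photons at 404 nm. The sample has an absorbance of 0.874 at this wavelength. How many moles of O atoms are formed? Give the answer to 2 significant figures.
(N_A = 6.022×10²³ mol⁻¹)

Moles of photons: 1.40×10¹⁹ / 6.022×10²³ = 2.325×10⁻⁵ mol.
Fraction absorbed: 1 − 10^(−0.874) = 0.8663.
Photons absorbed: 0.8663 × 2.325×10⁻⁵ = 2.014×10⁻⁵ mol.
Product: Φ × n_abs = 0.98 × 2.014×10⁻⁵ = 1.974×10⁻⁵ mol.

2.0×10⁻⁵ mol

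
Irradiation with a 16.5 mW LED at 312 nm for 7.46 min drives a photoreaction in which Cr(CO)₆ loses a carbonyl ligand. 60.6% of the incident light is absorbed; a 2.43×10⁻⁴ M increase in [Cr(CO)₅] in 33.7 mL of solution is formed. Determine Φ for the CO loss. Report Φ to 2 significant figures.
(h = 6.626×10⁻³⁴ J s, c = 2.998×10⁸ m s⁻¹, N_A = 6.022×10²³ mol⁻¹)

Φ = 0.70

Product: (2.43×10⁻⁴ M)(0.0337 L) = 8.189×10⁻⁶ mol.
Photon energy at 312 nm: hc/λ = (6.626×10⁻³⁴)(2.998×10⁸)/(312×10⁻⁹) = 6.367×10⁻¹⁹ J.
Energy delivered: (16.5 mW)(447.6 s) = 7.385 J.
Photons incident: 7.385 / 6.367×10⁻¹⁹ = 1.160×10¹⁹, i.e. 1.160×10¹⁹/6.022×10²³ = 1.926×10⁻⁵ mol.
Photons absorbed: 0.606 × 1.926×10⁻⁵ = 1.167×10⁻⁵ mol.
Φ = 8.189×10⁻⁶ mol / 1.167×10⁻⁵ mol photons = 0.70.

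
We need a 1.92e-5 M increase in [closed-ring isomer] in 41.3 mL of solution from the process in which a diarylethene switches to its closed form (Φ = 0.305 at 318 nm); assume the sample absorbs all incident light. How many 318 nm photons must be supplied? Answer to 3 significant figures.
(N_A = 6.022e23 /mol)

Product: (1.92e-5 M)(0.0413 L) = 7.930e-7 mol.
Photons that must be absorbed: 7.930e-7 / 0.305 = 2.600e-6 mol.
Photon count: 2.600e-6 × 6.022e23 = 1.57e18.

1.57e18 photons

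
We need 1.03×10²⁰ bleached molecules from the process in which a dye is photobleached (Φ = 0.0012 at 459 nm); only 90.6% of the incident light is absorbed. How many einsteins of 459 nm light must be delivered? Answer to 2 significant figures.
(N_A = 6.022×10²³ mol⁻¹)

Product: 1.03×10²⁰ / 6.022×10²³ = 1.710×10⁻⁴ mol.
Photons that must be absorbed: 1.710×10⁻⁴ / 0.0012 = 0.1425 mol.
Incident photons needed: 0.1425 / 0.906 = 0.1573 mol.

0.16 einstein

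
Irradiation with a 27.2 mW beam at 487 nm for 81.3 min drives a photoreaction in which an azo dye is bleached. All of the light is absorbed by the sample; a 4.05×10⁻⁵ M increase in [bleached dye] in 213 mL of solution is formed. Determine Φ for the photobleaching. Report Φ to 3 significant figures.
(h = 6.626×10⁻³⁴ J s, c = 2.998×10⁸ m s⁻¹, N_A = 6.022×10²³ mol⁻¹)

Φ = 0.0160

Product: (4.05×10⁻⁵ M)(0.213 L) = 8.627×10⁻⁶ mol.
Photon energy at 487 nm: hc/λ = (6.626×10⁻³⁴)(2.998×10⁸)/(487×10⁻⁹) = 4.079×10⁻¹⁹ J.
Energy delivered: (27.2 mW)(4878 s) = 132.7 J.
Photons incident: 132.7 / 4.079×10⁻¹⁹ = 3.253×10²⁰, i.e. 3.253×10²⁰/6.022×10²³ = 5.402×10⁻⁴ mol.
Φ = 8.627×10⁻⁶ mol / 5.402×10⁻⁴ mol photons = 0.0160.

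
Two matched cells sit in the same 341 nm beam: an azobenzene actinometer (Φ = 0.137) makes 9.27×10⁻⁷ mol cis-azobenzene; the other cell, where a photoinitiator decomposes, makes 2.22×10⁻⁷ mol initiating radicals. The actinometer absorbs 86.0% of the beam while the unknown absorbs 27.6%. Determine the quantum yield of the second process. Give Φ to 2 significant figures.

Photons absorbed by the actinometer: 9.27×10⁻⁷ / 0.137 = 6.766×10⁻⁶ mol.
Incident flux: 6.766×10⁻⁶ / 0.860 = 7.867×10⁻⁶ einstein.
Absorbed by unknown: 0.276 × 7.867×10⁻⁶ = 2.171×10⁻⁶ mol.
Φ(unknown) = 2.22×10⁻⁷ / 2.171×10⁻⁶ = 0.10.

Φ = 0.10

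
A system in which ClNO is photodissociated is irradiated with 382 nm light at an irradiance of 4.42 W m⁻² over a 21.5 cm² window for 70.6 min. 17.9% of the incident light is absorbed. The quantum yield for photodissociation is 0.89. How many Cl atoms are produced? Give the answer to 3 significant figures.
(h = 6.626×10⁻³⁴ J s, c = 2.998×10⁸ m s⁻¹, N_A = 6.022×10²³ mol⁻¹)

Photon energy at 382 nm: hc/λ = (6.626×10⁻³⁴)(2.998×10⁸)/(382×10⁻⁹) = 5.200×10⁻¹⁹ J.
Energy delivered: (4.42 W m⁻²)(21.5×10⁻⁴ m²)(4236 s) = 40.25 J.
Photons incident: 40.25 / 5.200×10⁻¹⁹ = 7.740×10¹⁹, i.e. 7.740×10¹⁹/6.022×10²³ = 1.285×10⁻⁴ mol.
Photons absorbed: 0.179 × 1.285×10⁻⁴ = 2.300×10⁻⁵ mol.
Product: Φ × n_abs = 0.89 × 2.300×10⁻⁵ = 2.047×10⁻⁵ mol.
As a count: 2.047×10⁻⁵ × 6.022×10²³ = 1.23×10¹⁹.

1.23×10¹⁹ atoms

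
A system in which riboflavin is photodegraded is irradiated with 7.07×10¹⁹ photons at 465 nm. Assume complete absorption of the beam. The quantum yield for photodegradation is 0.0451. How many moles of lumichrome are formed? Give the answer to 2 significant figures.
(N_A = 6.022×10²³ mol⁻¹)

Moles of photons: 7.07×10¹⁹ / 6.022×10²³ = 1.174×10⁻⁴ mol.
Product: Φ × n_abs = 0.0451 × 1.174×10⁻⁴ = 5.295×10⁻⁶ mol.

5.3×10⁻⁶ mol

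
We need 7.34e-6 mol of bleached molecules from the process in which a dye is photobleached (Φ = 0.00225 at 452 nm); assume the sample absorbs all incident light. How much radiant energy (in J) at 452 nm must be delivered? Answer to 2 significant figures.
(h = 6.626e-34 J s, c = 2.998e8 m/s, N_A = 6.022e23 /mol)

Photons that must be absorbed: 7.34e-6 / 0.00225 = 0.003262 mol.
Photon energy: hc/λ = 4.395e-19 J; per mole, 2.647e5 J mol⁻¹.
Energy required: 0.003262 × 2.647e5 = 860 J.

860 J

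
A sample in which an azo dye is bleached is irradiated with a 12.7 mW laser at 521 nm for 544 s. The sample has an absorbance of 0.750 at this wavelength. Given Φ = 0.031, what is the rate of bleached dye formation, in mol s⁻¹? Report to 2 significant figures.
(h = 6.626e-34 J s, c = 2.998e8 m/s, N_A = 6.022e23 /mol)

1.4e-9 mol s⁻¹

Photon energy at 521 nm: hc/λ = (6.626e-34)(2.998e8)/(521e-9) = 3.813e-19 J.
Energy delivered: (12.7 mW)(544 s) = 6.909 J.
Photons incident: 6.909 / 3.813e-19 = 1.812e19, i.e. 1.812e19/6.022e23 = 3.009e-5 mol.
Fraction absorbed: 1 − 10^(−0.750) = 0.8222.
Photons absorbed: 0.8222 × 3.009e-5 = 2.474e-5 mol.
Product formed: 0.031 × 2.474e-5 = 7.669e-7 mol.
Rate: 7.669e-7 / 544 s = 1.4e-9 mol s⁻¹.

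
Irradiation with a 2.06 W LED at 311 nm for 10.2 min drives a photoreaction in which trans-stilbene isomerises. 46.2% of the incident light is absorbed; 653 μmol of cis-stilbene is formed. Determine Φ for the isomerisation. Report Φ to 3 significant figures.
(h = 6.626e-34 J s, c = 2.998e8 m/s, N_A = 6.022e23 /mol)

Φ = 0.431

Product: 653 μmol = 6.53e-4 mol.
Photon energy at 311 nm: hc/λ = (6.626e-34)(2.998e8)/(311e-9) = 6.387e-19 J.
Energy delivered: (2.06 W)(612 s) = 1261 J.
Photons incident: 1261 / 6.387e-19 = 1.974e21, i.e. 1.974e21/6.022e23 = 0.003278 mol.
Photons absorbed: 0.462 × 0.003278 = 0.001514 mol.
Φ = 6.53e-4 mol / 0.001514 mol photons = 0.431.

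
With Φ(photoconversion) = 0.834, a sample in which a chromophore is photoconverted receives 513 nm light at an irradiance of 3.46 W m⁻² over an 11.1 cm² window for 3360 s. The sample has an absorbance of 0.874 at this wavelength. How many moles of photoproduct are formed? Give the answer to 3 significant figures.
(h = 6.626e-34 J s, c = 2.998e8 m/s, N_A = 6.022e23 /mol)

Photon energy at 513 nm: hc/λ = (6.626e-34)(2.998e8)/(513e-9) = 3.872e-19 J.
Energy delivered: (3.46 W m⁻²)(11.1e-4 m²)(3360 s) = 12.90 J.
Photons incident: 12.90 / 3.872e-19 = 3.332e19, i.e. 3.332e19/6.022e23 = 5.533e-5 mol.
Fraction absorbed: 1 − 10^(−0.874) = 0.8663.
Photons absorbed: 0.8663 × 5.533e-5 = 4.793e-5 mol.
Product: Φ × n_abs = 0.834 × 4.793e-5 = 3.997e-5 mol.

4.00e-5 mol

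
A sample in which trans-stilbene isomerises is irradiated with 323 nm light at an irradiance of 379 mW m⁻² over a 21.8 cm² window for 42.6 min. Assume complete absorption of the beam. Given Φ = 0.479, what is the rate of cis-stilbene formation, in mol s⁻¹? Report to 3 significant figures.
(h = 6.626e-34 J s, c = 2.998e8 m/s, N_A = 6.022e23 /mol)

Photon energy at 323 nm: hc/λ = (6.626e-34)(2.998e8)/(323e-9) = 6.150e-19 J.
Energy delivered: (379 mW m⁻²)(21.8e-4 m²)(2556 s) = 2.112 J.
Photons incident: 2.112 / 6.150e-19 = 3.434e18, i.e. 3.434e18/6.022e23 = 5.702e-6 mol.
Product formed: 0.479 × 5.702e-6 = 2.731e-6 mol.
Rate: 2.731e-6 / 2556 s = 1.07e-9 mol s⁻¹.

1.07e-9 mol s⁻¹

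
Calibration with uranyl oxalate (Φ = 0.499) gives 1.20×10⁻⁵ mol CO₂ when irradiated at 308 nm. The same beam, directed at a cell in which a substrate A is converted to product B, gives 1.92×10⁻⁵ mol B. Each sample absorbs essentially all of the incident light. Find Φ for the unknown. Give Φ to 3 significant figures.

Photons absorbed by the actinometer: 1.20×10⁻⁵ / 0.499 = 2.405×10⁻⁵ mol.
Φ(unknown) = 1.92×10⁻⁵ / 2.405×10⁻⁵ = 0.798.

Φ = 0.798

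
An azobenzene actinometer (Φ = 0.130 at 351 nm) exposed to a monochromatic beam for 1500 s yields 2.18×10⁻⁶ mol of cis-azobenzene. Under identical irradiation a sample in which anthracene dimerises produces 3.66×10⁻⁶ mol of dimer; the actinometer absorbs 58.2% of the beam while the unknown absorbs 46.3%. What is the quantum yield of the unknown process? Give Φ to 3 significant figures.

Φ = 0.274

Photons absorbed by the actinometer: 2.18×10⁻⁶ / 0.130 = 1.677×10⁻⁵ mol.
Incident flux: 1.677×10⁻⁵ / 0.582 = 2.881×10⁻⁵ einstein.
Absorbed by unknown: 0.463 × 2.881×10⁻⁵ = 1.334×10⁻⁵ mol.
Φ(unknown) = 3.66×10⁻⁶ / 1.334×10⁻⁵ = 0.274.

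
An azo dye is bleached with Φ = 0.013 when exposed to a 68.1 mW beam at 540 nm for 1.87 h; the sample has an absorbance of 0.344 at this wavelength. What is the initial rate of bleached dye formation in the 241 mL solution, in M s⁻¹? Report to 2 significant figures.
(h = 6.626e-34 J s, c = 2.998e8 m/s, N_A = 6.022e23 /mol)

9.1e-9 M s⁻¹

Photon energy at 540 nm: hc/λ = (6.626e-34)(2.998e8)/(540e-9) = 3.679e-19 J.
Energy delivered: (68.1 mW)(6732 s) = 458.4 J.
Photons incident: 458.4 / 3.679e-19 = 1.246e21, i.e. 1.246e21/6.022e23 = 0.002069 mol.
Fraction absorbed: 1 − 10^(−0.344) = 0.5471.
Photons absorbed: 0.5471 × 0.002069 = 0.001132 mol.
Product formed: 0.013 × 0.001132 = 1.472e-5 mol.
Rate: 1.472e-5 mol / (6732 s × 0.241 L) = 9.1e-9 M s⁻¹.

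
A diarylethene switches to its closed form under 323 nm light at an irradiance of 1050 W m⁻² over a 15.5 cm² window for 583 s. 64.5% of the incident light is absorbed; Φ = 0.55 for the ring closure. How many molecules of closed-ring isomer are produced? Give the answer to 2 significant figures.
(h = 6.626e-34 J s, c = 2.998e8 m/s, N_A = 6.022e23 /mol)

5.5e20 molecules

Photon energy at 323 nm: hc/λ = (6.626e-34)(2.998e8)/(323e-9) = 6.150e-19 J.
Energy delivered: (1050 W m⁻²)(15.5e-4 m²)(583 s) = 948.8 J.
Photons incident: 948.8 / 6.150e-19 = 1.543e21, i.e. 1.543e21/6.022e23 = 0.002562 mol.
Photons absorbed: 0.645 × 0.002562 = 0.001652 mol.
Product: Φ × n_abs = 0.55 × 0.001652 = 9.086e-4 mol.
As a count: 9.086e-4 × 6.022e23 = 5.5e20.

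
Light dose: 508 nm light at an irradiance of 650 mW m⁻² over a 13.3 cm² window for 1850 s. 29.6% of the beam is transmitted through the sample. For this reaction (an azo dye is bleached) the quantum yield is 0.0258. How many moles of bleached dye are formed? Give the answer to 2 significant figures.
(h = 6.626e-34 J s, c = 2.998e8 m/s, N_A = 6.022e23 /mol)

Photon energy at 508 nm: hc/λ = (6.626e-34)(2.998e8)/(508e-9) = 3.910e-19 J.
Energy delivered: (650 mW m⁻²)(13.3e-4 m²)(1850 s) = 1.599 J.
Photons incident: 1.599 / 3.910e-19 = 4.090e18, i.e. 4.090e18/6.022e23 = 6.792e-6 mol.
Fraction absorbed: 1 − 29.6/100 = 0.7040.
Photons absorbed: 0.7040 × 6.792e-6 = 4.782e-6 mol.
Product: Φ × n_abs = 0.0258 × 4.782e-6 = 1.234e-7 mol.

1.2e-7 mol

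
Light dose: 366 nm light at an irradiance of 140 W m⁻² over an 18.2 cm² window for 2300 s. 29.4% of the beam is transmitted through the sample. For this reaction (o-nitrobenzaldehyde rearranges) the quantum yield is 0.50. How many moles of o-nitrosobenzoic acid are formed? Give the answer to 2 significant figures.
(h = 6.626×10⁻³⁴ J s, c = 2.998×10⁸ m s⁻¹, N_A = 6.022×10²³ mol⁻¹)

Photon energy at 366 nm: hc/λ = (6.626×10⁻³⁴)(2.998×10⁸)/(366×10⁻⁹) = 5.428×10⁻¹⁹ J.
Energy delivered: (140 W m⁻²)(18.2×10⁻⁴ m²)(2300 s) = 586.0 J.
Photons incident: 586.0 / 5.428×10⁻¹⁹ = 1.080×10²¹, i.e. 1.080×10²¹/6.022×10²³ = 0.001793 mol.
Fraction absorbed: 1 − 29.4/100 = 0.7060.
Photons absorbed: 0.7060 × 0.001793 = 0.001266 mol.
Product: Φ × n_abs = 0.50 × 0.001266 = 6.330×10⁻⁴ mol.

6.3×10⁻⁴ mol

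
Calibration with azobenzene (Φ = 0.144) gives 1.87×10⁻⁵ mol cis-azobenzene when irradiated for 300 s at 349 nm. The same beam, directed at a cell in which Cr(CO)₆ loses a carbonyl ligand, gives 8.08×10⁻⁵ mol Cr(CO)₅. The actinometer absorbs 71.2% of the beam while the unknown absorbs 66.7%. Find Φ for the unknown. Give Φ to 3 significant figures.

Photons absorbed by the actinometer: 1.87×10⁻⁵ / 0.144 = 1.299×10⁻⁴ mol.
Incident flux: 1.299×10⁻⁴ / 0.712 = 1.824×10⁻⁴ einstein.
Absorbed by unknown: 0.667 × 1.824×10⁻⁴ = 1.217×10⁻⁴ mol.
Φ(unknown) = 8.08×10⁻⁵ / 1.217×10⁻⁴ = 0.664.

Φ = 0.664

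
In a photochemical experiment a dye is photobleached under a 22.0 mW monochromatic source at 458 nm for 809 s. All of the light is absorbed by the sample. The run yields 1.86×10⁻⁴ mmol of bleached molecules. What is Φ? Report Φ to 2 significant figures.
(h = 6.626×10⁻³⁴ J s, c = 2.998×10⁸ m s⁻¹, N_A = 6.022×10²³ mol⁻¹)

Φ = 0.0027

Product: 1.86×10⁻⁴ mmol = 1.86×10⁻⁷ mol.
Photon energy at 458 nm: hc/λ = (6.626×10⁻³⁴)(2.998×10⁸)/(458×10⁻⁹) = 4.337×10⁻¹⁹ J.
Energy delivered: (22.0 mW)(809 s) = 17.80 J.
Photons incident: 17.80 / 4.337×10⁻¹⁹ = 4.104×10¹⁹, i.e. 4.104×10¹⁹/6.022×10²³ = 6.815×10⁻⁵ mol.
Φ = 1.86×10⁻⁷ mol / 6.815×10⁻⁵ mol photons = 0.0027.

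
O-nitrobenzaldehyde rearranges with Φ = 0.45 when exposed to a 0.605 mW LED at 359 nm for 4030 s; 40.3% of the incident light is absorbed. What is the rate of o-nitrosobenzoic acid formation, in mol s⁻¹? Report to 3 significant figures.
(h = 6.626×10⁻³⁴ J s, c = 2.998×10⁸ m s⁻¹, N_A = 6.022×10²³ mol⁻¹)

Photon energy at 359 nm: hc/λ = (6.626×10⁻³⁴)(2.998×10⁸)/(359×10⁻⁹) = 5.533×10⁻¹⁹ J.
Energy delivered: (0.605 mW)(4030 s) = 2.438 J.
Photons incident: 2.438 / 5.533×10⁻¹⁹ = 4.406×10¹⁸, i.e. 4.406×10¹⁸/6.022×10²³ = 7.317×10⁻⁶ mol.
Photons absorbed: 0.403 × 7.317×10⁻⁶ = 2.949×10⁻⁶ mol.
Product formed: 0.45 × 2.949×10⁻⁶ = 1.327×10⁻⁶ mol.
Rate: 1.327×10⁻⁶ / 4030 s = 3.29×10⁻¹⁰ mol s⁻¹.

3.29×10⁻¹⁰ mol s⁻¹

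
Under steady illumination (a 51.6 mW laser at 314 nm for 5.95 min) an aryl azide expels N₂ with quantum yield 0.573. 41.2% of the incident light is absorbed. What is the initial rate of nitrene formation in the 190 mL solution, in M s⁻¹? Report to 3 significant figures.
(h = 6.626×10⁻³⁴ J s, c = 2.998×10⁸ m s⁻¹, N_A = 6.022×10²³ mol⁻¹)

1.68×10⁻⁷ M s⁻¹

Photon energy at 314 nm: hc/λ = (6.626×10⁻³⁴)(2.998×10⁸)/(314×10⁻⁹) = 6.326×10⁻¹⁹ J.
Energy delivered: (51.6 mW)(357 s) = 18.42 J.
Photons incident: 18.42 / 6.326×10⁻¹⁹ = 2.912×10¹⁹, i.e. 2.912×10¹⁹/6.022×10²³ = 4.836×10⁻⁵ mol.
Photons absorbed: 0.412 × 4.836×10⁻⁵ = 1.992×10⁻⁵ mol.
Product formed: 0.573 × 1.992×10⁻⁵ = 1.141×10⁻⁵ mol.
Rate: 1.141×10⁻⁵ mol / (357 s × 0.19 L) = 1.68×10⁻⁷ M s⁻¹.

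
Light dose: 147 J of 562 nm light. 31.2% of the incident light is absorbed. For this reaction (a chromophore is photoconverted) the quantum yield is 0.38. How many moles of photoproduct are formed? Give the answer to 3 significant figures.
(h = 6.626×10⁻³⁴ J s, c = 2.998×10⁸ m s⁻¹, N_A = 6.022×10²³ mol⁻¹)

Photon energy at 562 nm: hc/λ = (6.626×10⁻³⁴)(2.998×10⁸)/(562×10⁻⁹) = 3.535×10⁻¹⁹ J.
Photons incident: 147 / 3.535×10⁻¹⁹ = 4.158×10²⁰, i.e. 4.158×10²⁰/6.022×10²³ = 6.905×10⁻⁴ mol.
Photons absorbed: 0.312 × 6.905×10⁻⁴ = 2.154×10⁻⁴ mol.
Product: Φ × n_abs = 0.38 × 2.154×10⁻⁴ = 8.185×10⁻⁵ mol.

8.19×10⁻⁵ mol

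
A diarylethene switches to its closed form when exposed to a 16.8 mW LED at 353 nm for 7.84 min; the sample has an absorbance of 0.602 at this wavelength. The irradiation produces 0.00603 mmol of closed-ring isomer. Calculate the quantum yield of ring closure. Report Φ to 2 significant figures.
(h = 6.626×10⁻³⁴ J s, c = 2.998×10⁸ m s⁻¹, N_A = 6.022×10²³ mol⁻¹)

Φ = 0.34

Product: 0.00603 mmol = 6.03×10⁻⁶ mol.
Photon energy at 353 nm: hc/λ = (6.626×10⁻³⁴)(2.998×10⁸)/(353×10⁻⁹) = 5.627×10⁻¹⁹ J.
Energy delivered: (16.8 mW)(470.4 s) = 7.903 J.
Photons incident: 7.903 / 5.627×10⁻¹⁹ = 1.404×10¹⁹, i.e. 1.404×10¹⁹/6.022×10²³ = 2.331×10⁻⁵ mol.
Fraction absorbed: 1 − 10^(−0.602) = 0.7500.
Photons absorbed: 0.7500 × 2.331×10⁻⁵ = 1.748×10⁻⁵ mol.
Φ = 6.03×10⁻⁶ mol / 1.748×10⁻⁵ mol photons = 0.34.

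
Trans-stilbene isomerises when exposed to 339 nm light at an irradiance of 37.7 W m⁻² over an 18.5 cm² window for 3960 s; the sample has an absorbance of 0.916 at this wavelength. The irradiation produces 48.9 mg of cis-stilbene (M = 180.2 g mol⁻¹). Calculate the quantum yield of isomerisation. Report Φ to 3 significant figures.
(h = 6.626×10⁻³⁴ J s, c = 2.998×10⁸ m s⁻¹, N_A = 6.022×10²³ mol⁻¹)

Φ = 0.395

Product: 48.9 mg / 180.2 g mol⁻¹ = 2.714×10⁻⁴ mol.
Photon energy at 339 nm: hc/λ = (6.626×10⁻³⁴)(2.998×10⁸)/(339×10⁻⁹) = 5.860×10⁻¹⁹ J.
Energy delivered: (37.7 W m⁻²)(18.5×10⁻⁴ m²)(3960 s) = 276.2 J.
Photons incident: 276.2 / 5.860×10⁻¹⁹ = 4.713×10²⁰, i.e. 4.713×10²⁰/6.022×10²³ = 7.826×10⁻⁴ mol.
Fraction absorbed: 1 − 10^(−0.916) = 0.8787.
Photons absorbed: 0.8787 × 7.826×10⁻⁴ = 6.877×10⁻⁴ mol.
Φ = 2.714×10⁻⁴ mol / 6.877×10⁻⁴ mol photons = 0.395.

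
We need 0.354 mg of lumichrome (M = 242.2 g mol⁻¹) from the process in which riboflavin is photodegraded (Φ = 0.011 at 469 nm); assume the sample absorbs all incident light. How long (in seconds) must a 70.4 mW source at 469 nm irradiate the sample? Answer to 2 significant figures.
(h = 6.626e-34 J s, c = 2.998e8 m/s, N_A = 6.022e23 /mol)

Product: 0.354 mg / 242.2 g mol⁻¹ = 1.462e-6 mol.
Photons that must be absorbed: 1.462e-6 / 0.011 = 1.329e-4 mol.
Photon energy: hc/λ = 4.236e-19 J; per mole, 2.551e5 J mol⁻¹.
Energy required: 1.329e-4 × 2.551e5 = 33.90 J.
Time: 33.90 J / 0.0704 W = 480 s.

t ≈ 480 s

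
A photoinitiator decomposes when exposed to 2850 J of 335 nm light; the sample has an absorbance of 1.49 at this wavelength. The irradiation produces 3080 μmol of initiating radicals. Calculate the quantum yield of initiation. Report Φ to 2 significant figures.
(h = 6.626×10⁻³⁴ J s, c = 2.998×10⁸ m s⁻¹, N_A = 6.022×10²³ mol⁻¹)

Product: 3080 μmol = 0.00308 mol.
Photon energy at 335 nm: hc/λ = (6.626×10⁻³⁴)(2.998×10⁸)/(335×10⁻⁹) = 5.930×10⁻¹⁹ J.
Photons incident: 2850 / 5.930×10⁻¹⁹ = 4.806×10²¹, i.e. 4.806×10²¹/6.022×10²³ = 0.007981 mol.
Fraction absorbed: 1 − 10^(−1.49) = 0.9676.
Photons absorbed: 0.9676 × 0.007981 = 0.007722 mol.
Φ = 0.00308 mol / 0.007722 mol photons = 0.40.

Φ = 0.40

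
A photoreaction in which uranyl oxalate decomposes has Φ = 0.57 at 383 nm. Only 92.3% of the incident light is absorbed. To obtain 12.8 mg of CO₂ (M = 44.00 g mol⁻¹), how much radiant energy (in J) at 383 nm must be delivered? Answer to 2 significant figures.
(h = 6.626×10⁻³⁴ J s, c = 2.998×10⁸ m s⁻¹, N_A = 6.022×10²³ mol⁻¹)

Product: 12.8 mg / 44.00 g mol⁻¹ = 2.909×10⁻⁴ mol.
Photons that must be absorbed: 2.909×10⁻⁴ / 0.57 = 5.104×10⁻⁴ mol.
Incident photons needed: 5.104×10⁻⁴ / 0.923 = 5.530×10⁻⁴ mol.
Photon energy: hc/λ = 5.187×10⁻¹⁹ J; per mole, 3.124×10⁵ J mol⁻¹.
Energy required: 5.530×10⁻⁴ × 3.124×10⁵ = 170 J.

170 J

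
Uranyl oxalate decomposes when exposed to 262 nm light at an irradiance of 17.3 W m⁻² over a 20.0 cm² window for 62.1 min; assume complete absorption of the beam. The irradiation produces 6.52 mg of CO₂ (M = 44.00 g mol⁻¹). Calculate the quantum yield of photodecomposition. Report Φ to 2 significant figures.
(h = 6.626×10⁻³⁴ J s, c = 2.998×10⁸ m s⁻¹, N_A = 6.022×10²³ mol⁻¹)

Φ = 0.52

Product: 6.52 mg / 44.00 g mol⁻¹ = 1.482×10⁻⁴ mol.
Photon energy at 262 nm: hc/λ = (6.626×10⁻³⁴)(2.998×10⁸)/(262×10⁻⁹) = 7.582×10⁻¹⁹ J.
Energy delivered: (17.3 W m⁻²)(20.0×10⁻⁴ m²)(3726 s) = 128.9 J.
Photons incident: 128.9 / 7.582×10⁻¹⁹ = 1.700×10²⁰, i.e. 1.700×10²⁰/6.022×10²³ = 2.823×10⁻⁴ mol.
Φ = 1.482×10⁻⁴ mol / 2.823×10⁻⁴ mol photons = 0.52.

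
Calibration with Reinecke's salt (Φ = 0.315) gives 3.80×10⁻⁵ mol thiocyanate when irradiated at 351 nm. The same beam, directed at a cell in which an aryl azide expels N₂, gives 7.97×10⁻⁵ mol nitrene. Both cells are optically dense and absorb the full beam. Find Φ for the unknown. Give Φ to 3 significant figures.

Photons absorbed by the actinometer: 3.80×10⁻⁵ / 0.315 = 1.206×10⁻⁴ mol.
Φ(unknown) = 7.97×10⁻⁵ / 1.206×10⁻⁴ = 0.661.

Φ = 0.661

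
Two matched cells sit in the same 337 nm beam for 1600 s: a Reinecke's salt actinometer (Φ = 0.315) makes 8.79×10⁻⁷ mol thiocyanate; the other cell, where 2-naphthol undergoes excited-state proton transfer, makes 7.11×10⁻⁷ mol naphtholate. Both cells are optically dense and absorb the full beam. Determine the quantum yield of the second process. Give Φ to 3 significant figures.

Φ = 0.255

Photons absorbed by the actinometer: 8.79×10⁻⁷ / 0.315 = 2.790×10⁻⁶ mol.
Φ(unknown) = 7.11×10⁻⁷ / 2.790×10⁻⁶ = 0.255.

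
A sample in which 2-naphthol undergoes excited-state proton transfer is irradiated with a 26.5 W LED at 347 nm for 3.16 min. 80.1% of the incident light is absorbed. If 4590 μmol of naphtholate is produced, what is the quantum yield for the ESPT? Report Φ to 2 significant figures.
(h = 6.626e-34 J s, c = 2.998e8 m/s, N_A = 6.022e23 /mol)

Φ = 0.39

Product: 4590 μmol = 0.00459 mol.
Photon energy at 347 nm: hc/λ = (6.626e-34)(2.998e8)/(347e-9) = 5.725e-19 J.
Energy delivered: (26.5 W)(189.6 s) = 5024 J.
Photons incident: 5024 / 5.725e-19 = 8.776e21, i.e. 8.776e21/6.022e23 = 0.01457 mol.
Photons absorbed: 0.801 × 0.01457 = 0.01167 mol.
Φ = 0.00459 mol / 0.01167 mol photons = 0.39.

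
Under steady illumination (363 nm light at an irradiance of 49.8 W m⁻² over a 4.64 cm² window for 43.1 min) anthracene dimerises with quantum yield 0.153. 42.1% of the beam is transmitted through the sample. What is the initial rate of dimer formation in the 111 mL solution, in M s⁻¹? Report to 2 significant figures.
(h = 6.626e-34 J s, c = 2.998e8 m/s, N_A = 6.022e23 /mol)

Photon energy at 363 nm: hc/λ = (6.626e-34)(2.998e8)/(363e-9) = 5.472e-19 J.
Energy delivered: (49.8 W m⁻²)(4.64e-4 m²)(2586 s) = 59.76 J.
Photons incident: 59.76 / 5.472e-19 = 1.092e20, i.e. 1.092e20/6.022e23 = 1.813e-4 mol.
Fraction absorbed: 1 − 42.1/100 = 0.5790.
Photons absorbed: 0.5790 × 1.813e-4 = 1.050e-4 mol.
Product formed: 0.153 × 1.050e-4 = 1.607e-5 mol.
Rate: 1.607e-5 mol / (2586 s × 0.111 L) = 5.6e-8 M s⁻¹.

5.6e-8 M s⁻¹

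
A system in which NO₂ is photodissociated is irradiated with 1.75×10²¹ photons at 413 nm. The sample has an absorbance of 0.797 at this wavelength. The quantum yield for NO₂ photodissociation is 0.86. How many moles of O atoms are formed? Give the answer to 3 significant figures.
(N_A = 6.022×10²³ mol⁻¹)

Moles of photons: 1.75×10²¹ / 6.022×10²³ = 0.002906 mol.
Fraction absorbed: 1 − 10^(−0.797) = 0.8404.
Photons absorbed: 0.8404 × 0.002906 = 0.002442 mol.
Product: Φ × n_abs = 0.86 × 0.002442 = 0.002100 mol.

0.00210 mol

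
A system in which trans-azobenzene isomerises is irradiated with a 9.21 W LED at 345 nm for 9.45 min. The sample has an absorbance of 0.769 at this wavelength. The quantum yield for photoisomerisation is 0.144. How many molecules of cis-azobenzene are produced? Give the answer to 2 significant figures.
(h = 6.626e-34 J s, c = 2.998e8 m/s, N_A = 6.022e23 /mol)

Photon energy at 345 nm: hc/λ = (6.626e-34)(2.998e8)/(345e-9) = 5.758e-19 J.
Energy delivered: (9.21 W)(567 s) = 5222 J.
Photons incident: 5222 / 5.758e-19 = 9.069e21, i.e. 9.069e21/6.022e23 = 0.01506 mol.
Fraction absorbed: 1 − 10^(−0.769) = 0.8298.
Photons absorbed: 0.8298 × 0.01506 = 0.01250 mol.
Product: Φ × n_abs = 0.144 × 0.01250 = 0.001800 mol.
As a count: 0.001800 × 6.022e23 = 1.1e21.

1.1e21 molecules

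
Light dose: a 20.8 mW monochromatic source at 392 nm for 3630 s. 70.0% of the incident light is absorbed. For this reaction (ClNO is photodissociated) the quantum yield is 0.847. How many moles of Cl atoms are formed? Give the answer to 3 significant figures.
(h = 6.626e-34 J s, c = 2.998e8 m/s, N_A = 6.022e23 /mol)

Photon energy at 392 nm: hc/λ = (6.626e-34)(2.998e8)/(392e-9) = 5.068e-19 J.
Energy delivered: (20.8 mW)(3630 s) = 75.50 J.
Photons incident: 75.50 / 5.068e-19 = 1.490e20, i.e. 1.490e20/6.022e23 = 2.474e-4 mol.
Photons absorbed: 0.700 × 2.474e-4 = 1.732e-4 mol.
Product: Φ × n_abs = 0.847 × 1.732e-4 = 1.467e-4 mol.

1.47e-4 mol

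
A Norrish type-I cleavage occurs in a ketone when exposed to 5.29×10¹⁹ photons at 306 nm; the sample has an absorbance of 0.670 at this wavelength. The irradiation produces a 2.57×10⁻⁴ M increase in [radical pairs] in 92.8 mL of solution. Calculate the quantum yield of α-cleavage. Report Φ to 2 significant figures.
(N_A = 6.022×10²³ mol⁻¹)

Product: (2.57×10⁻⁴ M)(0.0928 L) = 2.385×10⁻⁵ mol.
Moles of photons: 5.29×10¹⁹ / 6.022×10²³ = 8.784×10⁻⁵ mol.
Fraction absorbed: 1 − 10^(−0.670) = 0.7862.
Photons absorbed: 0.7862 × 8.784×10⁻⁵ = 6.906×10⁻⁵ mol.
Φ = 2.385×10⁻⁵ mol / 6.906×10⁻⁵ mol photons = 0.35.

Φ = 0.35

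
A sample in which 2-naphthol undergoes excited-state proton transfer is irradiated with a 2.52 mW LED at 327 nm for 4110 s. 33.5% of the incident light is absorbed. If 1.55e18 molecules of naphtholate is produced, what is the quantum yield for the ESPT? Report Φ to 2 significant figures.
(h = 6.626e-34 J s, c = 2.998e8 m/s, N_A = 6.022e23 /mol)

Product: 1.55e18 / 6.022e23 = 2.574e-6 mol.
Photon energy at 327 nm: hc/λ = (6.626e-34)(2.998e8)/(327e-9) = 6.075e-19 J.
Energy delivered: (2.52 mW)(4110 s) = 10.36 J.
Photons incident: 10.36 / 6.075e-19 = 1.705e19, i.e. 1.705e19/6.022e23 = 2.831e-5 mol.
Photons absorbed: 0.335 × 2.831e-5 = 9.484e-6 mol.
Φ = 2.574e-6 mol / 9.484e-6 mol photons = 0.27.

Φ = 0.27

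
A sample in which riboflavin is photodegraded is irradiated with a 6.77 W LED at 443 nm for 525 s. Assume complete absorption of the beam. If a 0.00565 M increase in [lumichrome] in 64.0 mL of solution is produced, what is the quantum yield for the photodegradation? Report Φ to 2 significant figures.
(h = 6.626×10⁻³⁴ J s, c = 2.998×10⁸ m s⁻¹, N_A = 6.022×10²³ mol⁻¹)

Product: (0.00565 M)(0.064 L) = 3.616×10⁻⁴ mol.
Photon energy at 443 nm: hc/λ = (6.626×10⁻³⁴)(2.998×10⁸)/(443×10⁻⁹) = 4.484×10⁻¹⁹ J.
Energy delivered: (6.77 W)(525 s) = 3554 J.
Photons incident: 3554 / 4.484×10⁻¹⁹ = 7.926×10²¹, i.e. 7.926×10²¹/6.022×10²³ = 0.01316 mol.
Φ = 3.616×10⁻⁴ mol / 0.01316 mol photons = 0.027.

Φ = 0.027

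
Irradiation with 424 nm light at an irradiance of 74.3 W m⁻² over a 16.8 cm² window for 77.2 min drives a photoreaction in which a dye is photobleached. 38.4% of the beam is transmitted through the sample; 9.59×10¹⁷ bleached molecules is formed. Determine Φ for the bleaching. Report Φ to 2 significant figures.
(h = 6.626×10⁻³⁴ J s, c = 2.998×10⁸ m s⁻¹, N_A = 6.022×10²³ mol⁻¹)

Φ = 0.0013

Product: 9.59×10¹⁷ / 6.022×10²³ = 1.592×10⁻⁶ mol.
Photon energy at 424 nm: hc/λ = (6.626×10⁻³⁴)(2.998×10⁸)/(424×10⁻⁹) = 4.685×10⁻¹⁹ J.
Energy delivered: (74.3 W m⁻²)(16.8×10⁻⁴ m²)(4632 s) = 578.2 J.
Photons incident: 578.2 / 4.685×10⁻¹⁹ = 1.234×10²¹, i.e. 1.234×10²¹/6.022×10²³ = 0.002049 mol.
Fraction absorbed: 1 − 38.4/100 = 0.6160.
Photons absorbed: 0.6160 × 0.002049 = 0.001262 mol.
Φ = 1.592×10⁻⁶ mol / 0.001262 mol photons = 0.0013.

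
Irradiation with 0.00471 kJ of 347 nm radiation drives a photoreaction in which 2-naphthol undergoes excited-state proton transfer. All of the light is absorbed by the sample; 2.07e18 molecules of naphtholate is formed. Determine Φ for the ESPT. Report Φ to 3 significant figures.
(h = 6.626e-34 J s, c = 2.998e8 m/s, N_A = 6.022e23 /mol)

Φ = 0.252

Product: 2.07e18 / 6.022e23 = 3.437e-6 mol.
Photon energy at 347 nm: hc/λ = (6.626e-34)(2.998e8)/(347e-9) = 5.725e-19 J.
Incident energy: 0.00471 kJ = 4.71 J.
Photons incident: 4.71 / 5.725e-19 = 8.227e18, i.e. 8.227e18/6.022e23 = 1.366e-5 mol.
Φ = 3.437e-6 mol / 1.366e-5 mol photons = 0.252.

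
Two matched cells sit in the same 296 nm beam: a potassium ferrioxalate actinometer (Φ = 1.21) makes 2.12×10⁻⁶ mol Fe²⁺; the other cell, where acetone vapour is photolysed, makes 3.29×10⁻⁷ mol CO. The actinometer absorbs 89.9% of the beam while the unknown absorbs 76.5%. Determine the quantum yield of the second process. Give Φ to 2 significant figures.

Photons absorbed by the actinometer: 2.12×10⁻⁶ / 1.21 = 1.752×10⁻⁶ mol.
Incident flux: 1.752×10⁻⁶ / 0.899 = 1.949×10⁻⁶ einstein.
Absorbed by unknown: 0.765 × 1.949×10⁻⁶ = 1.491×10⁻⁶ mol.
Φ(unknown) = 3.29×10⁻⁷ / 1.491×10⁻⁶ = 0.22.

Φ = 0.22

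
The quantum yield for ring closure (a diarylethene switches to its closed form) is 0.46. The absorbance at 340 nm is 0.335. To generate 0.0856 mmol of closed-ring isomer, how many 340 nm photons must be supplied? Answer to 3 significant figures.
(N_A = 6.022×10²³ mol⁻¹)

Product: 0.0856 mmol = 8.56×10⁻⁵ mol.
Photons that must be absorbed: 8.56×10⁻⁵ / 0.46 = 1.861×10⁻⁴ mol.
Fraction absorbed: 1 − 10^(−0.335) = 0.5376.
Incident photons needed: 1.861×10⁻⁴ / 0.5376 = 3.462×10⁻⁴ mol.
Photon count: 3.462×10⁻⁴ × 6.022×10²³ = 2.08×10²⁰.

2.08×10²⁰ photons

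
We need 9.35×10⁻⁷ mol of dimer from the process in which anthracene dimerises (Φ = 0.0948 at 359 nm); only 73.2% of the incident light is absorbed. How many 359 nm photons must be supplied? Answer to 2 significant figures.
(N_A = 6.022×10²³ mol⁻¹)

8.1×10¹⁸ photons

Photons that must be absorbed: 9.35×10⁻⁷ / 0.0948 = 9.863×10⁻⁶ mol.
Incident photons needed: 9.863×10⁻⁶ / 0.732 = 1.347×10⁻⁵ mol.
Photon count: 1.347×10⁻⁵ × 6.022×10²³ = 8.1×10¹⁸.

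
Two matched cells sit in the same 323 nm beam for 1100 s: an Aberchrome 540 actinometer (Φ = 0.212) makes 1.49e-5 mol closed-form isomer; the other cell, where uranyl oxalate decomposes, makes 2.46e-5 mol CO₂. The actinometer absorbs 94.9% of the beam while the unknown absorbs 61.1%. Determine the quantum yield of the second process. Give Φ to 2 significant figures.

Φ = 0.54

Photons absorbed by the actinometer: 1.49e-5 / 0.212 = 7.028e-5 mol.
Incident flux: 7.028e-5 / 0.949 = 7.406e-5 einstein.
Absorbed by unknown: 0.611 × 7.406e-5 = 4.525e-5 mol.
Φ(unknown) = 2.46e-5 / 4.525e-5 = 0.54.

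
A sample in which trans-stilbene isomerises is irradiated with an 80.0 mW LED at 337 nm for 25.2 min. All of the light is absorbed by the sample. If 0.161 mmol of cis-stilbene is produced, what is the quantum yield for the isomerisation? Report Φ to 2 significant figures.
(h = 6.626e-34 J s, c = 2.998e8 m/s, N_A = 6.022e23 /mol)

Φ = 0.47

Product: 0.161 mmol = 1.61e-4 mol.
Photon energy at 337 nm: hc/λ = (6.626e-34)(2.998e8)/(337e-9) = 5.895e-19 J.
Energy delivered: (80.0 mW)(1512 s) = 121.0 J.
Photons incident: 121.0 / 5.895e-19 = 2.053e20, i.e. 2.053e20/6.022e23 = 3.409e-4 mol.
Φ = 1.61e-4 mol / 3.409e-4 mol photons = 0.47.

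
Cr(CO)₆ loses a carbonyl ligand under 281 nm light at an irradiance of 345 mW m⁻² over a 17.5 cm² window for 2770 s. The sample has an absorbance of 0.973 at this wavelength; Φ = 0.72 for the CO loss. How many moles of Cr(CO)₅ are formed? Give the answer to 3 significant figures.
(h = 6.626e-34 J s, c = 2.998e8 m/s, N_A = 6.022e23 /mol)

Photon energy at 281 nm: hc/λ = (6.626e-34)(2.998e8)/(281e-9) = 7.069e-19 J.
Energy delivered: (345 mW m⁻²)(17.5e-4 m²)(2770 s) = 1.672 J.
Photons incident: 1.672 / 7.069e-19 = 2.365e18, i.e. 2.365e18/6.022e23 = 3.927e-6 mol.
Fraction absorbed: 1 − 10^(−0.973) = 0.8936.
Photons absorbed: 0.8936 × 3.927e-6 = 3.509e-6 mol.
Product: Φ × n_abs = 0.72 × 3.509e-6 = 2.526e-6 mol.

2.53e-6 mol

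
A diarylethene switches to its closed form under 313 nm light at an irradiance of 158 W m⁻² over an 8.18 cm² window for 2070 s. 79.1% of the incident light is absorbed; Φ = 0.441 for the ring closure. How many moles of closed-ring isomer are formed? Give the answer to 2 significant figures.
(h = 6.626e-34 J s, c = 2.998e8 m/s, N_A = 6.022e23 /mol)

2.4e-4 mol

Photon energy at 313 nm: hc/λ = (6.626e-34)(2.998e8)/(313e-9) = 6.347e-19 J.
Energy delivered: (158 W m⁻²)(8.18e-4 m²)(2070 s) = 267.5 J.
Photons incident: 267.5 / 6.347e-19 = 4.215e20, i.e. 4.215e20/6.022e23 = 6.999e-4 mol.
Photons absorbed: 0.791 × 6.999e-4 = 5.536e-4 mol.
Product: Φ × n_abs = 0.441 × 5.536e-4 = 2.441e-4 mol.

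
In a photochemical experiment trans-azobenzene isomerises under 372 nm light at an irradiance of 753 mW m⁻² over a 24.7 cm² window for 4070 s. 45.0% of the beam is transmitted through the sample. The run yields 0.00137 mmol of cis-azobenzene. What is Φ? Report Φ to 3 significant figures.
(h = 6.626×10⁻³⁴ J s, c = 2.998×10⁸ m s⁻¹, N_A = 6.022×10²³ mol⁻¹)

Product: 0.00137 mmol = 1.37×10⁻⁶ mol.
Photon energy at 372 nm: hc/λ = (6.626×10⁻³⁴)(2.998×10⁸)/(372×10⁻⁹) = 5.340×10⁻¹⁹ J.
Energy delivered: (753 mW m⁻²)(24.7×10⁻⁴ m²)(4070 s) = 7.570 J.
Photons incident: 7.570 / 5.340×10⁻¹⁹ = 1.418×10¹⁹, i.e. 1.418×10¹⁹/6.022×10²³ = 2.355×10⁻⁵ mol.
Fraction absorbed: 1 − 45.0/100 = 0.5500.
Photons absorbed: 0.5500 × 2.355×10⁻⁵ = 1.295×10⁻⁵ mol.
Φ = 1.37×10⁻⁶ mol / 1.295×10⁻⁵ mol photons = 0.106.

Φ = 0.106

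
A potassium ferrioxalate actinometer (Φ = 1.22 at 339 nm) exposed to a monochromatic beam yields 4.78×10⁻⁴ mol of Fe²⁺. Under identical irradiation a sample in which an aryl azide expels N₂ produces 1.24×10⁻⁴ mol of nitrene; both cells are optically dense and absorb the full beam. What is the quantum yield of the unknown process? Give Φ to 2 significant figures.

Photons absorbed by the actinometer: 4.78×10⁻⁴ / 1.22 = 3.918×10⁻⁴ mol.
Φ(unknown) = 1.24×10⁻⁴ / 3.918×10⁻⁴ = 0.32.

Φ = 0.32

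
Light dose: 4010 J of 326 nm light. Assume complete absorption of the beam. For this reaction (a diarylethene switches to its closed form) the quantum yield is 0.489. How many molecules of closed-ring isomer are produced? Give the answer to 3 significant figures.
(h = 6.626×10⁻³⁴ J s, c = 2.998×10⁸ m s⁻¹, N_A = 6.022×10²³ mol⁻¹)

3.22×10²¹ molecules

Photon energy at 326 nm: hc/λ = (6.626×10⁻³⁴)(2.998×10⁸)/(326×10⁻⁹) = 6.093×10⁻¹⁹ J.
Photons incident: 4010 / 6.093×10⁻¹⁹ = 6.581×10²¹, i.e. 6.581×10²¹/6.022×10²³ = 0.01093 mol.
Product: Φ × n_abs = 0.489 × 0.01093 = 0.005345 mol.
As a count: 0.005345 × 6.022×10²³ = 3.22×10²¹.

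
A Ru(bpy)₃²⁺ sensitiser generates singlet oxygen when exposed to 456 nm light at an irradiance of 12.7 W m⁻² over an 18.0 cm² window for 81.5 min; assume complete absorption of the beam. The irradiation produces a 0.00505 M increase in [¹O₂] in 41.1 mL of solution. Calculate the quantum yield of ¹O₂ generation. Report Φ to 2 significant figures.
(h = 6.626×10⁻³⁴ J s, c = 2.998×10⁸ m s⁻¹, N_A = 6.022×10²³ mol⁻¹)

Φ = 0.49

Product: (0.00505 M)(0.0411 L) = 2.076×10⁻⁴ mol.
Photon energy at 456 nm: hc/λ = (6.626×10⁻³⁴)(2.998×10⁸)/(456×10⁻⁹) = 4.356×10⁻¹⁹ J.
Energy delivered: (12.7 W m⁻²)(18.0×10⁻⁴ m²)(4890 s) = 111.8 J.
Photons incident: 111.8 / 4.356×10⁻¹⁹ = 2.567×10²⁰, i.e. 2.567×10²⁰/6.022×10²³ = 4.263×10⁻⁴ mol.
Φ = 2.076×10⁻⁴ mol / 4.263×10⁻⁴ mol photons = 0.49.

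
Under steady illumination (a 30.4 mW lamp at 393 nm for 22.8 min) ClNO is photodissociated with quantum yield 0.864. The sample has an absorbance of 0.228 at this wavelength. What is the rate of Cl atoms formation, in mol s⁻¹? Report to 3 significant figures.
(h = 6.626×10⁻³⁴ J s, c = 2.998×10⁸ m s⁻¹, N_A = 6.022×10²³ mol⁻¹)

3.52×10⁻⁸ mol s⁻¹

Photon energy at 393 nm: hc/λ = (6.626×10⁻³⁴)(2.998×10⁸)/(393×10⁻⁹) = 5.055×10⁻¹⁹ J.
Energy delivered: (30.4 mW)(1368 s) = 41.59 J.
Photons incident: 41.59 / 5.055×10⁻¹⁹ = 8.227×10¹⁹, i.e. 8.227×10¹⁹/6.022×10²³ = 1.366×10⁻⁴ mol.
Fraction absorbed: 1 − 10^(−0.228) = 0.4084.
Photons absorbed: 0.4084 × 1.366×10⁻⁴ = 5.579×10⁻⁵ mol.
Product formed: 0.864 × 5.579×10⁻⁵ = 4.820×10⁻⁵ mol.
Rate: 4.820×10⁻⁵ / 1368 s = 3.52×10⁻⁸ mol s⁻¹.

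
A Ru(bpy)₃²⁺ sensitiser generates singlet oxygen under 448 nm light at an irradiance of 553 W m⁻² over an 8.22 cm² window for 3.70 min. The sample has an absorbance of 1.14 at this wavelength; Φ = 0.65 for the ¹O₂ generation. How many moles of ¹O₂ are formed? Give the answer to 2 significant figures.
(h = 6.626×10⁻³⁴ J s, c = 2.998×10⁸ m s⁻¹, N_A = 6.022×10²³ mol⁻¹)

2.3×10⁻⁴ mol

Photon energy at 448 nm: hc/λ = (6.626×10⁻³⁴)(2.998×10⁸)/(448×10⁻⁹) = 4.434×10⁻¹⁹ J.
Energy delivered: (553 W m⁻²)(8.22×10⁻⁴ m²)(222 s) = 100.9 J.
Photons incident: 100.9 / 4.434×10⁻¹⁹ = 2.276×10²⁰, i.e. 2.276×10²⁰/6.022×10²³ = 3.779×10⁻⁴ mol.
Fraction absorbed: 1 − 10^(−1.14) = 0.9276.
Photons absorbed: 0.9276 × 3.779×10⁻⁴ = 3.505×10⁻⁴ mol.
Product: Φ × n_abs = 0.65 × 3.505×10⁻⁴ = 2.278×10⁻⁴ mol.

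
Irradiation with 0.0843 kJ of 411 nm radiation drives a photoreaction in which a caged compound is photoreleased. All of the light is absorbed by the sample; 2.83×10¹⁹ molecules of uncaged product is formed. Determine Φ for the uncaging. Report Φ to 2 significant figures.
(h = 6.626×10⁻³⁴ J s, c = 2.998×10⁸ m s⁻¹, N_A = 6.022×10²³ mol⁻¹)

Product: 2.83×10¹⁹ / 6.022×10²³ = 4.699×10⁻⁵ mol.
Photon energy at 411 nm: hc/λ = (6.626×10⁻³⁴)(2.998×10⁸)/(411×10⁻⁹) = 4.833×10⁻¹⁹ J.
Incident energy: 0.0843 kJ = 84.3 J.
Photons incident: 84.3 / 4.833×10⁻¹⁹ = 1.744×10²⁰, i.e. 1.744×10²⁰/6.022×10²³ = 2.896×10⁻⁴ mol.
Φ = 4.699×10⁻⁵ mol / 2.896×10⁻⁴ mol photons = 0.16.

Φ = 0.16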